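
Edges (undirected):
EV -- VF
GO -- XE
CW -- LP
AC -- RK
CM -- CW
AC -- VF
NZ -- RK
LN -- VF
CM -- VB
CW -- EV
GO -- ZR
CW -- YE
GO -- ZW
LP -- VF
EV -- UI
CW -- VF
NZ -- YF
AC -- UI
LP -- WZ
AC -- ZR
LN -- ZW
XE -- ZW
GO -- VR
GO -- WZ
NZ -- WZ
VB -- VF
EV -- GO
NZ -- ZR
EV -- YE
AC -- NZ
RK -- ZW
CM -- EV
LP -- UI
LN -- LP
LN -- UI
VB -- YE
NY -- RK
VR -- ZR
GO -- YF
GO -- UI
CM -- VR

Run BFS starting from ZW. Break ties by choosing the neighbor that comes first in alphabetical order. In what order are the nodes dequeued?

Visit ZW; enqueue GO, LN, RK, XE → queue [GO, LN, RK, XE]
Visit GO; enqueue EV, UI, VR, WZ, YF, ZR → queue [LN, RK, XE, EV, UI, VR, WZ, YF, ZR]
Visit LN; enqueue LP, VF → queue [RK, XE, EV, UI, VR, WZ, YF, ZR, LP, VF]
Visit RK; enqueue AC, NY, NZ → queue [XE, EV, UI, VR, WZ, YF, ZR, LP, VF, AC, NY, NZ]
Visit XE → queue [EV, UI, VR, WZ, YF, ZR, LP, VF, AC, NY, NZ]
Visit EV; enqueue CM, CW, YE → queue [UI, VR, WZ, YF, ZR, LP, VF, AC, NY, NZ, CM, CW, YE]
Visit UI → queue [VR, WZ, YF, ZR, LP, VF, AC, NY, NZ, CM, CW, YE]
Visit VR → queue [WZ, YF, ZR, LP, VF, AC, NY, NZ, CM, CW, YE]
Visit WZ → queue [YF, ZR, LP, VF, AC, NY, NZ, CM, CW, YE]
Visit YF → queue [ZR, LP, VF, AC, NY, NZ, CM, CW, YE]
Visit ZR → queue [LP, VF, AC, NY, NZ, CM, CW, YE]
Visit LP → queue [VF, AC, NY, NZ, CM, CW, YE]
Visit VF; enqueue VB → queue [AC, NY, NZ, CM, CW, YE, VB]
Visit AC → queue [NY, NZ, CM, CW, YE, VB]
Visit NY → queue [NZ, CM, CW, YE, VB]
Visit NZ → queue [CM, CW, YE, VB]
Visit CM → queue [CW, YE, VB]
Visit CW → queue [YE, VB]
Visit YE → queue [VB]
Visit VB → queue []

ZW, GO, LN, RK, XE, EV, UI, VR, WZ, YF, ZR, LP, VF, AC, NY, NZ, CM, CW, YE, VB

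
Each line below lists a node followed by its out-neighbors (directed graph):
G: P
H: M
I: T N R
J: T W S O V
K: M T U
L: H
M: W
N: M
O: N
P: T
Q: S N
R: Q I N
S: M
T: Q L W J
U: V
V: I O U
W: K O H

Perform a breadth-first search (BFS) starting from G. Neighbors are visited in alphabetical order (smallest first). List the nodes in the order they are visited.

G P T J L Q W O S V H N K M I U R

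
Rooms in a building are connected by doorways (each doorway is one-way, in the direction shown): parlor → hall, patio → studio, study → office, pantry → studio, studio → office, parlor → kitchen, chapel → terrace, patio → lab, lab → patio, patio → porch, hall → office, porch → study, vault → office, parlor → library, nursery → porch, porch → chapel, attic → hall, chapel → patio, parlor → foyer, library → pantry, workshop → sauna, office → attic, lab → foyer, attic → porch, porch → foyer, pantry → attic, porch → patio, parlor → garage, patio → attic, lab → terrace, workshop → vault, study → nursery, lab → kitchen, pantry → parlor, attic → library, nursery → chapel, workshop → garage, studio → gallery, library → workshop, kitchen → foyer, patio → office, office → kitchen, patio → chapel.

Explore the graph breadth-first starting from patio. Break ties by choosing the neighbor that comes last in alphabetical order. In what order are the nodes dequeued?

Visit patio; enqueue studio, porch, office, lab, chapel, attic → queue [studio, porch, office, lab, chapel, attic]
Visit studio; enqueue gallery → queue [porch, office, lab, chapel, attic, gallery]
Visit porch; enqueue study, foyer → queue [office, lab, chapel, attic, gallery, study, foyer]
Visit office; enqueue kitchen → queue [lab, chapel, attic, gallery, study, foyer, kitchen]
Visit lab; enqueue terrace → queue [chapel, attic, gallery, study, foyer, kitchen, terrace]
Visit chapel → queue [attic, gallery, study, foyer, kitchen, terrace]
Visit attic; enqueue library, hall → queue [gallery, study, foyer, kitchen, terrace, library, hall]
Visit gallery → queue [study, foyer, kitchen, terrace, library, hall]
Visit study; enqueue nursery → queue [foyer, kitchen, terrace, library, hall, nursery]
Visit foyer → queue [kitchen, terrace, library, hall, nursery]
Visit kitchen → queue [terrace, library, hall, nursery]
Visit terrace → queue [library, hall, nursery]
Visit library; enqueue workshop, pantry → queue [hall, nursery, workshop, pantry]
Visit hall → queue [nursery, workshop, pantry]
Visit nursery → queue [workshop, pantry]
Visit workshop; enqueue vault, sauna, garage → queue [pantry, vault, sauna, garage]
Visit pantry; enqueue parlor → queue [vault, sauna, garage, parlor]
Visit vault → queue [sauna, garage, parlor]
Visit sauna → queue [garage, parlor]
Visit garage → queue [parlor]
Visit parlor → queue []

patio, studio, porch, office, lab, chapel, attic, gallery, study, foyer, kitchen, terrace, library, hall, nursery, workshop, pantry, vault, sauna, garage, parlor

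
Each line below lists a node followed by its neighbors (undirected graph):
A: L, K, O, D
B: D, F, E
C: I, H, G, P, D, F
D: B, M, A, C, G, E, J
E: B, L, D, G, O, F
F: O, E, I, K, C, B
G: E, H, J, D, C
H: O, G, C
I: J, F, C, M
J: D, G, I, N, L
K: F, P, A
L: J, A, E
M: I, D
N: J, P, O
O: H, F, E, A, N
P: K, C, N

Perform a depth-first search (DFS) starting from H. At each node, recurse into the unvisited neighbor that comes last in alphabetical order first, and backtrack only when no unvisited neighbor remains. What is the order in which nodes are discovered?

H -> O -> N -> P -> K -> F -> I -> M -> D -> J -> L -> E -> G -> C -> B -> A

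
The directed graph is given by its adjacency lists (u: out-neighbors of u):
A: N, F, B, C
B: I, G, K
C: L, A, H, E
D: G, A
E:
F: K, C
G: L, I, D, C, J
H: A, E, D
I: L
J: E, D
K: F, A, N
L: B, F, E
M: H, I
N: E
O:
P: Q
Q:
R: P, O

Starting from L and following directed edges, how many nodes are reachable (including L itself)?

BFS from L visits: L, B, F, E, I, G, K, C, D, J, A, N, H
Reachable nodes: 13 of 18 total.

13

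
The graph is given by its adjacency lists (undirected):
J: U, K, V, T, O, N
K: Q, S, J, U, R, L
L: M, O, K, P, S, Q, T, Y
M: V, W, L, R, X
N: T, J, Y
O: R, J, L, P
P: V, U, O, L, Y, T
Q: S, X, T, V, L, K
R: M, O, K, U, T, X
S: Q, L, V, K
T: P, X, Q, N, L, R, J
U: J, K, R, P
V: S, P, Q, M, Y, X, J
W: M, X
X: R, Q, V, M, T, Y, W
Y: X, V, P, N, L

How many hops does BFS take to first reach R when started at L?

2

Level 0: L
Level 1: K, M, O, P, Q, S, T, Y
Level 2: J, N, R, U, V, W, X
R first appears at level 2.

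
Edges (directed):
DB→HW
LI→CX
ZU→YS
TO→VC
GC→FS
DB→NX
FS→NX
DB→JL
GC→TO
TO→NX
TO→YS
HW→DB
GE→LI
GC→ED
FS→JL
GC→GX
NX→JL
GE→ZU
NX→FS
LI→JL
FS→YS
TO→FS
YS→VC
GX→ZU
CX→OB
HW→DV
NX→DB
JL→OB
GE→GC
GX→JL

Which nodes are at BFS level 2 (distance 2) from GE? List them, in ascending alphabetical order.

Level 0: GE
Level 1: GC, LI, ZU
Level 2: CX, ED, FS, GX, JL, TO, YS
Level 3: NX, OB, VC
Level 4: DB
Level 5: HW
Level 6: DV

CX, ED, FS, GX, JL, TO, YS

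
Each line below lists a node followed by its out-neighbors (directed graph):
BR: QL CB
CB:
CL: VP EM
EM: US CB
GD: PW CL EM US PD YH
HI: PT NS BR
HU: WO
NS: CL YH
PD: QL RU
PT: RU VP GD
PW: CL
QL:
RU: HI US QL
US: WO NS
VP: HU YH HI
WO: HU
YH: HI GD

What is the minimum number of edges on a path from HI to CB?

2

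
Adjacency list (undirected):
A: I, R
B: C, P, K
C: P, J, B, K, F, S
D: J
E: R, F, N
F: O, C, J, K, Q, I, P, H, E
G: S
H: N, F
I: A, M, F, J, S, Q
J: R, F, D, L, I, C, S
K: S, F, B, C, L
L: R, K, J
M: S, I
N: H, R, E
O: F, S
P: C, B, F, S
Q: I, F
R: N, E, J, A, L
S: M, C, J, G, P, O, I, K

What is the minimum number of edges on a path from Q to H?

Level 0: Q
Level 1: F, I
Level 2: A, C, E, H, J, K, M, O, P, S
Level 3: B, D, G, L, N, R
H first appears at level 2.

2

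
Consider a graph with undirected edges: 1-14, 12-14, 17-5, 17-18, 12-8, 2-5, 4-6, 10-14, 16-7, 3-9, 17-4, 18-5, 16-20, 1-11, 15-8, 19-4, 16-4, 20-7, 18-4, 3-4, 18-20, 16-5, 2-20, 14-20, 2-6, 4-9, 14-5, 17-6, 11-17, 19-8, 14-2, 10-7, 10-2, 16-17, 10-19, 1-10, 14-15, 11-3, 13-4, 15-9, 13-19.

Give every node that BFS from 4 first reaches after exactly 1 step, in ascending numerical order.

Level 0: 4
Level 1: 3, 6, 9, 13, 16, 17, 18, 19
Level 2: 2, 5, 7, 8, 10, 11, 15, 20
Level 3: 1, 12, 14

3, 6, 9, 13, 16, 17, 18, 19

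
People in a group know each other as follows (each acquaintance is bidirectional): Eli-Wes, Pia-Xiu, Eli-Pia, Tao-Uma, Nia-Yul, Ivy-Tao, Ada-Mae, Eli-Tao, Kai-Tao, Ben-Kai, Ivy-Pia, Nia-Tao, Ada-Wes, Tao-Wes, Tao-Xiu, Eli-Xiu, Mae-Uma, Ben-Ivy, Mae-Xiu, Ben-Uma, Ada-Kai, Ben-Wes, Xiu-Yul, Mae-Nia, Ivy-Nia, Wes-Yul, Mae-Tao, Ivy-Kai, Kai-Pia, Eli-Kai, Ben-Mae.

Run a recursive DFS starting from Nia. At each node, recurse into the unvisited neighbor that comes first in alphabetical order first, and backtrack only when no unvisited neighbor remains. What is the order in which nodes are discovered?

Visit Nia
Nia → Ivy
Ivy → Ben
Ben → Kai
Kai → Ada
Ada → Mae
Mae → Tao
Tao → Eli
Eli → Pia
Pia → Xiu
Xiu → Yul
Yul → Wes
Tao → Uma

Nia Ivy Ben Kai Ada Mae Tao Eli Pia Xiu Yul Wes Uma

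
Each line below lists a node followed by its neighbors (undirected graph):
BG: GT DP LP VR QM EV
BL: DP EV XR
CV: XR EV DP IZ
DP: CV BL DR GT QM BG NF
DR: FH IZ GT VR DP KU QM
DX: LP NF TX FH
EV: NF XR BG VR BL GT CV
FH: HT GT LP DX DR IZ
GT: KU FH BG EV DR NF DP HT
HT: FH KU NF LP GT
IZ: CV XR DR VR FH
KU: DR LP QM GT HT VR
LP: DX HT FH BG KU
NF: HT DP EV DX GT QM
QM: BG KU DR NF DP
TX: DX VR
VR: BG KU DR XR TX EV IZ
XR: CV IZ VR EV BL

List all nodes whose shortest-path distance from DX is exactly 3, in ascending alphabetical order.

BL, CV, XR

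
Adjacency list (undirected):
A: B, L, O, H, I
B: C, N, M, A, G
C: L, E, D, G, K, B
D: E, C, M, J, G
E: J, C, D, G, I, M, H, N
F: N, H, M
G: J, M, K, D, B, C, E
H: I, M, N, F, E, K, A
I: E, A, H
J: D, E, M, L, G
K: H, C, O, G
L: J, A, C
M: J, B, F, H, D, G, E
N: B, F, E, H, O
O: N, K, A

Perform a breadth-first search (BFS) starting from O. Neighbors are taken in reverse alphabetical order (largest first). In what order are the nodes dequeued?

Visit O; enqueue N, K, A → queue [N, K, A]
Visit N; enqueue H, F, E, B → queue [K, A, H, F, E, B]
Visit K; enqueue G, C → queue [A, H, F, E, B, G, C]
Visit A; enqueue L, I → queue [H, F, E, B, G, C, L, I]
Visit H; enqueue M → queue [F, E, B, G, C, L, I, M]
Visit F → queue [E, B, G, C, L, I, M]
Visit E; enqueue J, D → queue [B, G, C, L, I, M, J, D]
Visit B → queue [G, C, L, I, M, J, D]
Visit G → queue [C, L, I, M, J, D]
Visit C → queue [L, I, M, J, D]
Visit L → queue [I, M, J, D]
Visit I → queue [M, J, D]
Visit M → queue [J, D]
Visit J → queue [D]
Visit D → queue []

O, N, K, A, H, F, E, B, G, C, L, I, M, J, D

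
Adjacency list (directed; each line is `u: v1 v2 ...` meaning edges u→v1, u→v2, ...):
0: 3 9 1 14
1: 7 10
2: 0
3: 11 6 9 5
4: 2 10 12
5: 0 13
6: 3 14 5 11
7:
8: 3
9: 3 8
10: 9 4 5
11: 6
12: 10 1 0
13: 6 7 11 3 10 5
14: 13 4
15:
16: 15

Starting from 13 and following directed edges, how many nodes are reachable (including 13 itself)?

BFS from 13 visits: 13, 11, 10, 7, 6, 5, 3, 9, 4, 14, 0, 8, 12, 2, 1
Reachable nodes: 15 of 17 total.

15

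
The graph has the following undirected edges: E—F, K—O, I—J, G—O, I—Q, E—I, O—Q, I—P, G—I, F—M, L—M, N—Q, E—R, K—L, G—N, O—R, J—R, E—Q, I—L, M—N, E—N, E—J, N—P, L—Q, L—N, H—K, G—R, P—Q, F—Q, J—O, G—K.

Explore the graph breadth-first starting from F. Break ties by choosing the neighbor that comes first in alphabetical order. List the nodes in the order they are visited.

Visit F; enqueue E, M, Q → queue [E, M, Q]
Visit E; enqueue I, J, N, R → queue [M, Q, I, J, N, R]
Visit M; enqueue L → queue [Q, I, J, N, R, L]
Visit Q; enqueue O, P → queue [I, J, N, R, L, O, P]
Visit I; enqueue G → queue [J, N, R, L, O, P, G]
Visit J → queue [N, R, L, O, P, G]
Visit N → queue [R, L, O, P, G]
Visit R → queue [L, O, P, G]
Visit L; enqueue K → queue [O, P, G, K]
Visit O → queue [P, G, K]
Visit P → queue [G, K]
Visit G → queue [K]
Visit K; enqueue H → queue [H]
Visit H → queue []

F E M Q I J N R L O P G K H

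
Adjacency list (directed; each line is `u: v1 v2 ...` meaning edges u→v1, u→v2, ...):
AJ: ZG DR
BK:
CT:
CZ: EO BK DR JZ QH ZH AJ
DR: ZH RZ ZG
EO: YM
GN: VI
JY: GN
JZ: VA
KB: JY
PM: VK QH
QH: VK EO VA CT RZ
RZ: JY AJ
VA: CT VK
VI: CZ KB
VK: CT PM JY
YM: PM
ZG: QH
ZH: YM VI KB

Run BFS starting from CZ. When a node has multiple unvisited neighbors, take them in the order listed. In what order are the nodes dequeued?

CZ -> EO -> BK -> DR -> JZ -> QH -> ZH -> AJ -> YM -> RZ -> ZG -> VA -> VK -> CT -> VI -> KB -> PM -> JY -> GN

Visit CZ; enqueue EO, BK, DR, JZ, QH, ZH, AJ → queue [EO, BK, DR, JZ, QH, ZH, AJ]
Visit EO; enqueue YM → queue [BK, DR, JZ, QH, ZH, AJ, YM]
Visit BK → queue [DR, JZ, QH, ZH, AJ, YM]
Visit DR; enqueue RZ, ZG → queue [JZ, QH, ZH, AJ, YM, RZ, ZG]
Visit JZ; enqueue VA → queue [QH, ZH, AJ, YM, RZ, ZG, VA]
Visit QH; enqueue VK, CT → queue [ZH, AJ, YM, RZ, ZG, VA, VK, CT]
Visit ZH; enqueue VI, KB → queue [AJ, YM, RZ, ZG, VA, VK, CT, VI, KB]
Visit AJ → queue [YM, RZ, ZG, VA, VK, CT, VI, KB]
Visit YM; enqueue PM → queue [RZ, ZG, VA, VK, CT, VI, KB, PM]
Visit RZ; enqueue JY → queue [ZG, VA, VK, CT, VI, KB, PM, JY]
Visit ZG → queue [VA, VK, CT, VI, KB, PM, JY]
Visit VA → queue [VK, CT, VI, KB, PM, JY]
Visit VK → queue [CT, VI, KB, PM, JY]
Visit CT → queue [VI, KB, PM, JY]
Visit VI → queue [KB, PM, JY]
Visit KB → queue [PM, JY]
Visit PM → queue [JY]
Visit JY; enqueue GN → queue [GN]
Visit GN → queue []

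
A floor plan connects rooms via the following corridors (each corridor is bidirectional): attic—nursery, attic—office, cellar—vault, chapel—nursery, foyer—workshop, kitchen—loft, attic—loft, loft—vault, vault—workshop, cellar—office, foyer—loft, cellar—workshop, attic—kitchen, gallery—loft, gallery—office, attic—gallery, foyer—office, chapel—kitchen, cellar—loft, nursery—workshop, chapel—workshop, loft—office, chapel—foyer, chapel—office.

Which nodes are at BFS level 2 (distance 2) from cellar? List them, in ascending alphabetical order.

attic, chapel, foyer, gallery, kitchen, nursery

Level 0: cellar
Level 1: loft, office, vault, workshop
Level 2: attic, chapel, foyer, gallery, kitchen, nursery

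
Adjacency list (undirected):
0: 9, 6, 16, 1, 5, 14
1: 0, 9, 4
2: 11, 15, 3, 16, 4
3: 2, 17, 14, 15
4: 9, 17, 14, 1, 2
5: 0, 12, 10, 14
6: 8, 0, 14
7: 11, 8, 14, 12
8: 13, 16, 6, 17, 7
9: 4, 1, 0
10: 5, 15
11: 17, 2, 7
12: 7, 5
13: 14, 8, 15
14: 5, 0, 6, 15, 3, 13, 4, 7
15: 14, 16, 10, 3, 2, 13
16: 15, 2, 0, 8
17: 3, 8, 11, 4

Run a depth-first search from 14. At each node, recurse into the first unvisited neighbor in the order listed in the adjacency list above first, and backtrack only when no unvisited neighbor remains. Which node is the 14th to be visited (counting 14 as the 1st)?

Visit 14
14 → 5
5 → 0
0 → 9
9 → 4
4 → 17
17 → 3
3 → 2
2 → 11
11 → 7
7 → 8
8 → 13
13 → 15
15 → 16
15 → 10
8 → 6
7 → 12
4 → 1

Visit order: 14, 5, 0, 9, 4, 17, 3, 2, 11, 7, 8, 13, 15, 16, 10, 6, 12, 1

16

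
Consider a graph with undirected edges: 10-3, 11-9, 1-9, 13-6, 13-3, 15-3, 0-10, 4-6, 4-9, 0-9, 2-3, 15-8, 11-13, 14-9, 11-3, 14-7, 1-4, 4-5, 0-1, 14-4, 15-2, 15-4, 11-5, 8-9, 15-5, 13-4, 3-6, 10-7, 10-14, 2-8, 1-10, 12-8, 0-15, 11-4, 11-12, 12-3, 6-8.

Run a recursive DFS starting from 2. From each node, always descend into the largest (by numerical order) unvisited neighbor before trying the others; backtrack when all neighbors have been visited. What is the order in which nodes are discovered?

2 15 8 12 11 13 6 4 14 10 7 3 1 9 0 5

Visit 2
2 → 15
15 → 8
8 → 12
12 → 11
11 → 13
13 → 6
6 → 4
4 → 14
14 → 10
10 → 7
10 → 3
10 → 1
1 → 9
9 → 0
4 → 5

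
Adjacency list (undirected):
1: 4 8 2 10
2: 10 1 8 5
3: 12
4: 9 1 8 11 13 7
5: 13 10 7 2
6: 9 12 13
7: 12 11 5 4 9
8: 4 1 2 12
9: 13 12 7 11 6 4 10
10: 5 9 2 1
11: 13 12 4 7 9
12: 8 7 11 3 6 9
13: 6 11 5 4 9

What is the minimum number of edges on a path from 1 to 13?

2

Level 0: 1
Level 1: 2, 4, 8, 10
Level 2: 5, 7, 9, 11, 12, 13
Level 3: 3, 6
13 first appears at level 2.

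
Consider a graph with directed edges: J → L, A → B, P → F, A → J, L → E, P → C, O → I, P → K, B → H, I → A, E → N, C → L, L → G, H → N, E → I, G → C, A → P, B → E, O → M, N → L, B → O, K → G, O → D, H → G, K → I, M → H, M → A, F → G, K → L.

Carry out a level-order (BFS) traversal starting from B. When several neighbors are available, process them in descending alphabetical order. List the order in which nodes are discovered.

B → O → H → E → M → I → D → N → G → A → L → C → P → J → K → F

Visit B; enqueue O, H, E → queue [O, H, E]
Visit O; enqueue M, I, D → queue [H, E, M, I, D]
Visit H; enqueue N, G → queue [E, M, I, D, N, G]
Visit E → queue [M, I, D, N, G]
Visit M; enqueue A → queue [I, D, N, G, A]
Visit I → queue [D, N, G, A]
Visit D → queue [N, G, A]
Visit N; enqueue L → queue [G, A, L]
Visit G; enqueue C → queue [A, L, C]
Visit A; enqueue P, J → queue [L, C, P, J]
Visit L → queue [C, P, J]
Visit C → queue [P, J]
Visit P; enqueue K, F → queue [J, K, F]
Visit J → queue [K, F]
Visit K → queue [F]
Visit F → queue []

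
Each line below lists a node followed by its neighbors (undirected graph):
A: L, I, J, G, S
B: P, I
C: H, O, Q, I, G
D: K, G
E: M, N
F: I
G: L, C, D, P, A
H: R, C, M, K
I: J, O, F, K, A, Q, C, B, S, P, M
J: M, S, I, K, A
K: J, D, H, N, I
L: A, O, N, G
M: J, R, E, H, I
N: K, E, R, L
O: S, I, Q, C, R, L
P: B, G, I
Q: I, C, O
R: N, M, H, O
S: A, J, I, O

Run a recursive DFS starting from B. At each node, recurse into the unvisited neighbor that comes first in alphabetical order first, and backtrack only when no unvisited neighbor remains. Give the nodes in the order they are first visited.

Visit B
B → I
I → A
A → G
G → C
C → H
H → K
K → D
K → J
J → M
M → E
E → N
N → L
L → O
O → Q
O → R
O → S
G → P
I → F

B, I, A, G, C, H, K, D, J, M, E, N, L, O, Q, R, S, P, F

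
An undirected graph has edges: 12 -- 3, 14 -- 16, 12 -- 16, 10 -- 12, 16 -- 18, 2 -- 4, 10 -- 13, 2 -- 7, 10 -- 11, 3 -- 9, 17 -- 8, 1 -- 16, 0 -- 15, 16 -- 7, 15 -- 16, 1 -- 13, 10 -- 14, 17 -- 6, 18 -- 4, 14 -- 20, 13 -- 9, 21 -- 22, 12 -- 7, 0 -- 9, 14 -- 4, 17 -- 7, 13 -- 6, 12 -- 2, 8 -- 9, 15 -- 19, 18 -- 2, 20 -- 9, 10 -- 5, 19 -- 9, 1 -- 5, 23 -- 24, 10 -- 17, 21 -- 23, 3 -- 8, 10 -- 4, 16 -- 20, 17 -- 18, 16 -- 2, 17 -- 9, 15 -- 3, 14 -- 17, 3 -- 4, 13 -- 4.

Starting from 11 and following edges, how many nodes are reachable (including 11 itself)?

BFS from 11 visits: 11, 10, 17, 14, 13, 12, 5, 4, 18, 9, 8, 7, 6, 20, 16, 1, 3, 2, 19, 0, 15
Reachable nodes: 21 of 25 total.

21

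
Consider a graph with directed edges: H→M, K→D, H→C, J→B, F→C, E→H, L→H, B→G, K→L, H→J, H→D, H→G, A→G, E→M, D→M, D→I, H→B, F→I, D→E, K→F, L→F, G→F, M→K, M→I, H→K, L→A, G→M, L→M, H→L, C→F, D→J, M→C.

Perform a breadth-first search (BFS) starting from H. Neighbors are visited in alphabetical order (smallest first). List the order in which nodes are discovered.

Visit H; enqueue B, C, D, G, J, K, L, M → queue [B, C, D, G, J, K, L, M]
Visit B → queue [C, D, G, J, K, L, M]
Visit C; enqueue F → queue [D, G, J, K, L, M, F]
Visit D; enqueue E, I → queue [G, J, K, L, M, F, E, I]
Visit G → queue [J, K, L, M, F, E, I]
Visit J → queue [K, L, M, F, E, I]
Visit K → queue [L, M, F, E, I]
Visit L; enqueue A → queue [M, F, E, I, A]
Visit M → queue [F, E, I, A]
Visit F → queue [E, I, A]
Visit E → queue [I, A]
Visit I → queue [A]
Visit A → queue []

H B C D G J K L M F E I A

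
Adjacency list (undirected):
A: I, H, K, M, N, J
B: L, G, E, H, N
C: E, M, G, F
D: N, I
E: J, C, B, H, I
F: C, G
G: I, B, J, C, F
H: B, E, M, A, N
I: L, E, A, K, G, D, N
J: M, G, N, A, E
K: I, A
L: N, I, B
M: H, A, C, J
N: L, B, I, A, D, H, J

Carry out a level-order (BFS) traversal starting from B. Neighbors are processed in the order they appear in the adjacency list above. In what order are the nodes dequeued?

B -> L -> G -> E -> H -> N -> I -> J -> C -> F -> M -> A -> D -> K

Visit B; enqueue L, G, E, H, N → queue [L, G, E, H, N]
Visit L; enqueue I → queue [G, E, H, N, I]
Visit G; enqueue J, C, F → queue [E, H, N, I, J, C, F]
Visit E → queue [H, N, I, J, C, F]
Visit H; enqueue M, A → queue [N, I, J, C, F, M, A]
Visit N; enqueue D → queue [I, J, C, F, M, A, D]
Visit I; enqueue K → queue [J, C, F, M, A, D, K]
Visit J → queue [C, F, M, A, D, K]
Visit C → queue [F, M, A, D, K]
Visit F → queue [M, A, D, K]
Visit M → queue [A, D, K]
Visit A → queue [D, K]
Visit D → queue [K]
Visit K → queue []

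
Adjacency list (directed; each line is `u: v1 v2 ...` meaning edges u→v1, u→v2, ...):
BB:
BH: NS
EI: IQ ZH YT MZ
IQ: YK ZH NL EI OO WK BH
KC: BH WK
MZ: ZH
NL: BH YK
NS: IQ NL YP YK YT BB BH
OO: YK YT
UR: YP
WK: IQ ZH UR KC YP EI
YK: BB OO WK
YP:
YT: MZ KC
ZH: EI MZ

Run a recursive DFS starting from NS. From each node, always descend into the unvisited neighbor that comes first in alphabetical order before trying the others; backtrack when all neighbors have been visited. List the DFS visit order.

NS → BB → BH → IQ → EI → MZ → ZH → YT → KC → WK → UR → YP → NL → YK → OO

Visit NS
NS → BB
NS → BH
NS → IQ
IQ → EI
EI → MZ
MZ → ZH
EI → YT
YT → KC
KC → WK
WK → UR
UR → YP
IQ → NL
NL → YK
YK → OO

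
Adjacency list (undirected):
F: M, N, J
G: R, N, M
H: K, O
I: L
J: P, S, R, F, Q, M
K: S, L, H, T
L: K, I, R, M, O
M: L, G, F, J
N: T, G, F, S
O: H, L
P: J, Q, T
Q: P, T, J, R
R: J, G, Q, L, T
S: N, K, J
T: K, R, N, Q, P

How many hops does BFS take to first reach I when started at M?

2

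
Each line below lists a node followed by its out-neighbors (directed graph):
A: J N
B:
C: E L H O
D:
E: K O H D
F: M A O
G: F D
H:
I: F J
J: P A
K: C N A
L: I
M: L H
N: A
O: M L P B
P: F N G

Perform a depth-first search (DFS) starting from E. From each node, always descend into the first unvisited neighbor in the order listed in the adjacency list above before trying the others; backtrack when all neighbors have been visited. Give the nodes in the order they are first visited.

E -> K -> C -> L -> I -> F -> M -> H -> A -> J -> P -> N -> G -> D -> O -> B

Visit E
E → K
K → C
C → L
L → I
I → F
F → M
M → H
F → A
A → J
J → P
P → N
P → G
G → D
F → O
O → B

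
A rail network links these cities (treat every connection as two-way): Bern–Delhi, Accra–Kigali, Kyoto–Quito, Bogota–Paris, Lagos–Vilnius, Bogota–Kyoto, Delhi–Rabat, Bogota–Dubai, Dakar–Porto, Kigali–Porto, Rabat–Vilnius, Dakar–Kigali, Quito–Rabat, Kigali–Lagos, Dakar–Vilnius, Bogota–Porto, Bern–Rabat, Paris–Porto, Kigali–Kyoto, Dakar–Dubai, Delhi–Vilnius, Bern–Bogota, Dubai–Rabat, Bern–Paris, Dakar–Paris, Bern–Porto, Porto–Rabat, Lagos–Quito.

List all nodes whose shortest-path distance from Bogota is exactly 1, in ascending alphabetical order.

Bern, Dubai, Kyoto, Paris, Porto

Level 0: Bogota
Level 1: Bern, Dubai, Kyoto, Paris, Porto
Level 2: Dakar, Delhi, Kigali, Quito, Rabat
Level 3: Accra, Lagos, Vilnius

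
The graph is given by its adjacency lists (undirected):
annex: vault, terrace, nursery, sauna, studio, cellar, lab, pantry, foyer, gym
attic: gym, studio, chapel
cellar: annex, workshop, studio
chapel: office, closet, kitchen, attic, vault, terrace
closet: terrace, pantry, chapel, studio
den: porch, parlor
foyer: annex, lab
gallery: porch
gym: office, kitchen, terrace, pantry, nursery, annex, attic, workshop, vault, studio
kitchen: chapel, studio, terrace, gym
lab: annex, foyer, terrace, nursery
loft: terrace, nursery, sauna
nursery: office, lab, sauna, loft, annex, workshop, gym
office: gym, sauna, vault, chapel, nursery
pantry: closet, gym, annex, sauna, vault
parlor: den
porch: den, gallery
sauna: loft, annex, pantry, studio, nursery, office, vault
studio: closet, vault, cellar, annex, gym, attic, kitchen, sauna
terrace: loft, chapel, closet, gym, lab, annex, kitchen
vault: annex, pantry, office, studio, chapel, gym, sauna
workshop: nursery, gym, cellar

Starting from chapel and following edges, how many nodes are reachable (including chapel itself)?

18

BFS from chapel visits: chapel, office, closet, kitchen, attic, vault, terrace, gym, sauna, nursery, pantry, studio, annex, loft, lab, workshop, cellar, foyer
Reachable nodes: 18 of 22 total.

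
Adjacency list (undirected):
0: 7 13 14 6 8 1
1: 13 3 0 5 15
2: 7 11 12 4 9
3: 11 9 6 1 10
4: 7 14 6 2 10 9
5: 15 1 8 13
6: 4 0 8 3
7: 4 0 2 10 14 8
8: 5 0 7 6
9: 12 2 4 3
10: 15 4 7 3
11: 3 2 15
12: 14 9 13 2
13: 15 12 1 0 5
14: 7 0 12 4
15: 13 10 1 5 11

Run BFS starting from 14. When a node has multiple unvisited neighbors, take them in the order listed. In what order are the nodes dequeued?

14, 7, 0, 12, 4, 2, 10, 8, 13, 6, 1, 9, 11, 15, 3, 5

Visit 14; enqueue 7, 0, 12, 4 → queue [7, 0, 12, 4]
Visit 7; enqueue 2, 10, 8 → queue [0, 12, 4, 2, 10, 8]
Visit 0; enqueue 13, 6, 1 → queue [12, 4, 2, 10, 8, 13, 6, 1]
Visit 12; enqueue 9 → queue [4, 2, 10, 8, 13, 6, 1, 9]
Visit 4 → queue [2, 10, 8, 13, 6, 1, 9]
Visit 2; enqueue 11 → queue [10, 8, 13, 6, 1, 9, 11]
Visit 10; enqueue 15, 3 → queue [8, 13, 6, 1, 9, 11, 15, 3]
Visit 8; enqueue 5 → queue [13, 6, 1, 9, 11, 15, 3, 5]
Visit 13 → queue [6, 1, 9, 11, 15, 3, 5]
Visit 6 → queue [1, 9, 11, 15, 3, 5]
Visit 1 → queue [9, 11, 15, 3, 5]
Visit 9 → queue [11, 15, 3, 5]
Visit 11 → queue [15, 3, 5]
Visit 15 → queue [3, 5]
Visit 3 → queue [5]
Visit 5 → queue []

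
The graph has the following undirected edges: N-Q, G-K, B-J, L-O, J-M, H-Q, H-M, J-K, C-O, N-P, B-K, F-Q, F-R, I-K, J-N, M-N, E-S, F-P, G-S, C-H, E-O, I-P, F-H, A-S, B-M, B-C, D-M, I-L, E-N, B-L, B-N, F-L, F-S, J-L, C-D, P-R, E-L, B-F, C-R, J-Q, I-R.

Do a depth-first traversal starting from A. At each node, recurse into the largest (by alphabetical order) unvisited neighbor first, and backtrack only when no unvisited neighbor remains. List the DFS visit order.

Visit A
A → S
S → G
G → K
K → J
J → Q
Q → N
N → P
P → R
R → I
I → L
L → O
O → E
O → C
C → H
H → M
M → D
M → B
B → F

A S G K J Q N P R I L O E C H M D B F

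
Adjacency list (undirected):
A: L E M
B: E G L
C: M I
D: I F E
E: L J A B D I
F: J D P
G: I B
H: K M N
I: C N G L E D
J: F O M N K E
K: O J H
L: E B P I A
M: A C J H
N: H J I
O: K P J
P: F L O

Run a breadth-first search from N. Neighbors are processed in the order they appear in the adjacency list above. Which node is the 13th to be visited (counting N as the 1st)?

D

Visit N; enqueue H, J, I → queue [H, J, I]
Visit H; enqueue K, M → queue [J, I, K, M]
Visit J; enqueue F, O, E → queue [I, K, M, F, O, E]
Visit I; enqueue C, G, L, D → queue [K, M, F, O, E, C, G, L, D]
Visit K → queue [M, F, O, E, C, G, L, D]
Visit M; enqueue A → queue [F, O, E, C, G, L, D, A]
Visit F; enqueue P → queue [O, E, C, G, L, D, A, P]
Visit O → queue [E, C, G, L, D, A, P]
Visit E; enqueue B → queue [C, G, L, D, A, P, B]
Visit C → queue [G, L, D, A, P, B]
Visit G → queue [L, D, A, P, B]
Visit L → queue [D, A, P, B]
Visit D → queue [A, P, B]
Visit A → queue [P, B]
Visit P → queue [B]
Visit B → queue []

Visit order: N, H, J, I, K, M, F, O, E, C, G, L, D, A, P, B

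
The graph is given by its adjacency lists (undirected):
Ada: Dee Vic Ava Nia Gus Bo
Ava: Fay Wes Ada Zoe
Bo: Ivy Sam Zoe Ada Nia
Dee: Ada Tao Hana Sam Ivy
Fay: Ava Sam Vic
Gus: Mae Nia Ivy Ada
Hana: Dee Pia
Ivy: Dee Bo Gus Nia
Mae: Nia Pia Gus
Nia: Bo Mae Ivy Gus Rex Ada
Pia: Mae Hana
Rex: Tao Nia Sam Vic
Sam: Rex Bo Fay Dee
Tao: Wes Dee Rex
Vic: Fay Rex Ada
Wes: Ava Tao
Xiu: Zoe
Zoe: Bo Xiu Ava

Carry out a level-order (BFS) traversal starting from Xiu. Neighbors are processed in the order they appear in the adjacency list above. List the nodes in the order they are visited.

Xiu, Zoe, Bo, Ava, Ivy, Sam, Ada, Nia, Fay, Wes, Dee, Gus, Rex, Vic, Mae, Tao, Hana, Pia

Visit Xiu; enqueue Zoe → queue [Zoe]
Visit Zoe; enqueue Bo, Ava → queue [Bo, Ava]
Visit Bo; enqueue Ivy, Sam, Ada, Nia → queue [Ava, Ivy, Sam, Ada, Nia]
Visit Ava; enqueue Fay, Wes → queue [Ivy, Sam, Ada, Nia, Fay, Wes]
Visit Ivy; enqueue Dee, Gus → queue [Sam, Ada, Nia, Fay, Wes, Dee, Gus]
Visit Sam; enqueue Rex → queue [Ada, Nia, Fay, Wes, Dee, Gus, Rex]
Visit Ada; enqueue Vic → queue [Nia, Fay, Wes, Dee, Gus, Rex, Vic]
Visit Nia; enqueue Mae → queue [Fay, Wes, Dee, Gus, Rex, Vic, Mae]
Visit Fay → queue [Wes, Dee, Gus, Rex, Vic, Mae]
Visit Wes; enqueue Tao → queue [Dee, Gus, Rex, Vic, Mae, Tao]
Visit Dee; enqueue Hana → queue [Gus, Rex, Vic, Mae, Tao, Hana]
Visit Gus → queue [Rex, Vic, Mae, Tao, Hana]
Visit Rex → queue [Vic, Mae, Tao, Hana]
Visit Vic → queue [Mae, Tao, Hana]
Visit Mae; enqueue Pia → queue [Tao, Hana, Pia]
Visit Tao → queue [Hana, Pia]
Visit Hana → queue [Pia]
Visit Pia → queue []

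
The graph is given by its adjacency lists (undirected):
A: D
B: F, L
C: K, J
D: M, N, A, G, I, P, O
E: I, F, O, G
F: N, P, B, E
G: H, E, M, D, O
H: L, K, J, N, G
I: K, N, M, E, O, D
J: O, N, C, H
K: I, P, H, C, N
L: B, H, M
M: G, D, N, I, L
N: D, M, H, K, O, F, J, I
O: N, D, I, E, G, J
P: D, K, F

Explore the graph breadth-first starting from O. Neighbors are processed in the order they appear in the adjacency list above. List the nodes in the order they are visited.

Visit O; enqueue N, D, I, E, G, J → queue [N, D, I, E, G, J]
Visit N; enqueue M, H, K, F → queue [D, I, E, G, J, M, H, K, F]
Visit D; enqueue A, P → queue [I, E, G, J, M, H, K, F, A, P]
Visit I → queue [E, G, J, M, H, K, F, A, P]
Visit E → queue [G, J, M, H, K, F, A, P]
Visit G → queue [J, M, H, K, F, A, P]
Visit J; enqueue C → queue [M, H, K, F, A, P, C]
Visit M; enqueue L → queue [H, K, F, A, P, C, L]
Visit H → queue [K, F, A, P, C, L]
Visit K → queue [F, A, P, C, L]
Visit F; enqueue B → queue [A, P, C, L, B]
Visit A → queue [P, C, L, B]
Visit P → queue [C, L, B]
Visit C → queue [L, B]
Visit L → queue [B]
Visit B → queue []

O, N, D, I, E, G, J, M, H, K, F, A, P, C, L, B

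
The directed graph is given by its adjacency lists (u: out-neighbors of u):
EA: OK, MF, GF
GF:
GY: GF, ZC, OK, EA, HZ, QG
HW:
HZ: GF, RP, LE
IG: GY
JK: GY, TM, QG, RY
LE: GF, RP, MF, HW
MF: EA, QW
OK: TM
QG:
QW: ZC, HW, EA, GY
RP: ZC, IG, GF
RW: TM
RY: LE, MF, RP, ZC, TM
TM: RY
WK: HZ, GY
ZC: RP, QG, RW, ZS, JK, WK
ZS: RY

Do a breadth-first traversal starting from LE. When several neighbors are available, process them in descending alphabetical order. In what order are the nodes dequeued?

Visit LE; enqueue RP, MF, HW, GF → queue [RP, MF, HW, GF]
Visit RP; enqueue ZC, IG → queue [MF, HW, GF, ZC, IG]
Visit MF; enqueue QW, EA → queue [HW, GF, ZC, IG, QW, EA]
Visit HW → queue [GF, ZC, IG, QW, EA]
Visit GF → queue [ZC, IG, QW, EA]
Visit ZC; enqueue ZS, WK, RW, QG, JK → queue [IG, QW, EA, ZS, WK, RW, QG, JK]
Visit IG; enqueue GY → queue [QW, EA, ZS, WK, RW, QG, JK, GY]
Visit QW → queue [EA, ZS, WK, RW, QG, JK, GY]
Visit EA; enqueue OK → queue [ZS, WK, RW, QG, JK, GY, OK]
Visit ZS; enqueue RY → queue [WK, RW, QG, JK, GY, OK, RY]
Visit WK; enqueue HZ → queue [RW, QG, JK, GY, OK, RY, HZ]
Visit RW; enqueue TM → queue [QG, JK, GY, OK, RY, HZ, TM]
Visit QG → queue [JK, GY, OK, RY, HZ, TM]
Visit JK → queue [GY, OK, RY, HZ, TM]
Visit GY → queue [OK, RY, HZ, TM]
Visit OK → queue [RY, HZ, TM]
Visit RY → queue [HZ, TM]
Visit HZ → queue [TM]
Visit TM → queue []

LE RP MF HW GF ZC IG QW EA ZS WK RW QG JK GY OK RY HZ TM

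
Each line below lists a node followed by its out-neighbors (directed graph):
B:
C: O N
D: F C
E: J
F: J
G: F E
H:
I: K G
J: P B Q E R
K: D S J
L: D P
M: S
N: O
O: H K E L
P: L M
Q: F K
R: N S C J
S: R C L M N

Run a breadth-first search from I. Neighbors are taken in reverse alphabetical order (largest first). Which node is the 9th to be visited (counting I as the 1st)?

R

Visit I; enqueue K, G → queue [K, G]
Visit K; enqueue S, J, D → queue [G, S, J, D]
Visit G; enqueue F, E → queue [S, J, D, F, E]
Visit S; enqueue R, N, M, L, C → queue [J, D, F, E, R, N, M, L, C]
Visit J; enqueue Q, P, B → queue [D, F, E, R, N, M, L, C, Q, P, B]
Visit D → queue [F, E, R, N, M, L, C, Q, P, B]
Visit F → queue [E, R, N, M, L, C, Q, P, B]
Visit E → queue [R, N, M, L, C, Q, P, B]
Visit R → queue [N, M, L, C, Q, P, B]
Visit N; enqueue O → queue [M, L, C, Q, P, B, O]
Visit M → queue [L, C, Q, P, B, O]
Visit L → queue [C, Q, P, B, O]
Visit C → queue [Q, P, B, O]
Visit Q → queue [P, B, O]
Visit P → queue [B, O]
Visit B → queue [O]
Visit O; enqueue H → queue [H]
Visit H → queue []

Visit order: I, K, G, S, J, D, F, E, R, N, M, L, C, Q, P, B, O, H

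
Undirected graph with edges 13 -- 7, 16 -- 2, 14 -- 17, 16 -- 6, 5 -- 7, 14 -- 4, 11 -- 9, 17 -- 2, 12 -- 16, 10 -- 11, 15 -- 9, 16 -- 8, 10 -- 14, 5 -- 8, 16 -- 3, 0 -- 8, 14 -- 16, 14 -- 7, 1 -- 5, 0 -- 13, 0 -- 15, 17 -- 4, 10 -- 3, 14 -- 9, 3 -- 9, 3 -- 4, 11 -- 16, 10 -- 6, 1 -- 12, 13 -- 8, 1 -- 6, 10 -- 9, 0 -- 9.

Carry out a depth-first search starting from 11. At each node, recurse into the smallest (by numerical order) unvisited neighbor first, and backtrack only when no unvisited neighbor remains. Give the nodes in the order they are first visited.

11 → 9 → 0 → 8 → 5 → 1 → 6 → 10 → 3 → 4 → 14 → 7 → 13 → 16 → 2 → 17 → 12 → 15

Visit 11
11 → 9
9 → 0
0 → 8
8 → 5
5 → 1
1 → 6
6 → 10
10 → 3
3 → 4
4 → 14
14 → 7
7 → 13
14 → 16
16 → 2
2 → 17
16 → 12
0 → 15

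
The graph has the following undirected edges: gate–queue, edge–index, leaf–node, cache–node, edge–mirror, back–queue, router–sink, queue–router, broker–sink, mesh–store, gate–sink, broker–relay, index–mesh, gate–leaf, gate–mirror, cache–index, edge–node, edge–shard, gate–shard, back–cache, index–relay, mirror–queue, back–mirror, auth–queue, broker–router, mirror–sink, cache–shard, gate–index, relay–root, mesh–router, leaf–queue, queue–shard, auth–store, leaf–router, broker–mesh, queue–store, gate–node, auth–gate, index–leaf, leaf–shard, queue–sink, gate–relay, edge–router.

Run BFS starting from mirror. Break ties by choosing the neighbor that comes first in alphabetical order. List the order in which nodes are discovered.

mirror back edge gate queue sink cache index node router shard auth leaf relay store broker mesh root

Visit mirror; enqueue back, edge, gate, queue, sink → queue [back, edge, gate, queue, sink]
Visit back; enqueue cache → queue [edge, gate, queue, sink, cache]
Visit edge; enqueue index, node, router, shard → queue [gate, queue, sink, cache, index, node, router, shard]
Visit gate; enqueue auth, leaf, relay → queue [queue, sink, cache, index, node, router, shard, auth, leaf, relay]
Visit queue; enqueue store → queue [sink, cache, index, node, router, shard, auth, leaf, relay, store]
Visit sink; enqueue broker → queue [cache, index, node, router, shard, auth, leaf, relay, store, broker]
Visit cache → queue [index, node, router, shard, auth, leaf, relay, store, broker]
Visit index; enqueue mesh → queue [node, router, shard, auth, leaf, relay, store, broker, mesh]
Visit node → queue [router, shard, auth, leaf, relay, store, broker, mesh]
Visit router → queue [shard, auth, leaf, relay, store, broker, mesh]
Visit shard → queue [auth, leaf, relay, store, broker, mesh]
Visit auth → queue [leaf, relay, store, broker, mesh]
Visit leaf → queue [relay, store, broker, mesh]
Visit relay; enqueue root → queue [store, broker, mesh, root]
Visit store → queue [broker, mesh, root]
Visit broker → queue [mesh, root]
Visit mesh → queue [root]
Visit root → queue []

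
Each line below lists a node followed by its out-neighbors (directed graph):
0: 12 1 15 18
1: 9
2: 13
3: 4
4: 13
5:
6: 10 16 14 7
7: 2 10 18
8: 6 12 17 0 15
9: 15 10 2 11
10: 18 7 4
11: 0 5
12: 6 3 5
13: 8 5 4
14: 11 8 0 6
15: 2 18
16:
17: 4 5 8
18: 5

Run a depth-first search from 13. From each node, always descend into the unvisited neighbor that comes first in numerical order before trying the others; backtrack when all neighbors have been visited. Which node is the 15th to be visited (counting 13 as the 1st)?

3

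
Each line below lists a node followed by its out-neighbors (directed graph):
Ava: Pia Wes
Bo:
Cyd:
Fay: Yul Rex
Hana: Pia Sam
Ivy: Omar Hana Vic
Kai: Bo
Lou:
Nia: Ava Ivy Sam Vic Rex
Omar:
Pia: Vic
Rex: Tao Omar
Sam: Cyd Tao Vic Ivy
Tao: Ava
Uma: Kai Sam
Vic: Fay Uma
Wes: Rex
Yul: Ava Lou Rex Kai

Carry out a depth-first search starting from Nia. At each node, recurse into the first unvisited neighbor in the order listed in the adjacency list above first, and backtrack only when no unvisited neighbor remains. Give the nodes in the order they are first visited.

Visit Nia
Nia → Ava
Ava → Pia
Pia → Vic
Vic → Fay
Fay → Yul
Yul → Lou
Yul → Rex
Rex → Tao
Rex → Omar
Yul → Kai
Kai → Bo
Vic → Uma
Uma → Sam
Sam → Cyd
Sam → Ivy
Ivy → Hana
Ava → Wes

Nia -> Ava -> Pia -> Vic -> Fay -> Yul -> Lou -> Rex -> Tao -> Omar -> Kai -> Bo -> Uma -> Sam -> Cyd -> Ivy -> Hana -> Wes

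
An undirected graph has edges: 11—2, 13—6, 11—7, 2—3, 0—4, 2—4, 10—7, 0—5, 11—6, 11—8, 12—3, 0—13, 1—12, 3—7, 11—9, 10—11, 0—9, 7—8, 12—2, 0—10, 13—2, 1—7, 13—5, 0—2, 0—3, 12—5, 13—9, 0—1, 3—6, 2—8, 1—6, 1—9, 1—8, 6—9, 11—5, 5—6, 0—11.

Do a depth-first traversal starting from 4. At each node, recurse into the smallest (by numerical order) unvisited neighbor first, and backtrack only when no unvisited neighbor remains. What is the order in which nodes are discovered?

Visit 4
4 → 0
0 → 1
1 → 6
6 → 3
3 → 2
2 → 8
8 → 7
7 → 10
10 → 11
11 → 5
5 → 12
5 → 13
13 → 9

4 → 0 → 1 → 6 → 3 → 2 → 8 → 7 → 10 → 11 → 5 → 12 → 13 → 9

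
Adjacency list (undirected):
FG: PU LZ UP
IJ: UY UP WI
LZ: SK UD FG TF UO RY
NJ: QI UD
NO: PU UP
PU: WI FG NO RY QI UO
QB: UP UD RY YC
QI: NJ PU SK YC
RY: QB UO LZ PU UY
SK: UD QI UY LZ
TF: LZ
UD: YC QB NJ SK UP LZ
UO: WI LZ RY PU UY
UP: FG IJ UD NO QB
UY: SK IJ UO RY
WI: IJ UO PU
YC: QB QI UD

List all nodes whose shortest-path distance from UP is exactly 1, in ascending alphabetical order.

FG, IJ, NO, QB, UD

Level 0: UP
Level 1: FG, IJ, NO, QB, UD
Level 2: LZ, NJ, PU, RY, SK, UY, WI, YC
Level 3: QI, TF, UO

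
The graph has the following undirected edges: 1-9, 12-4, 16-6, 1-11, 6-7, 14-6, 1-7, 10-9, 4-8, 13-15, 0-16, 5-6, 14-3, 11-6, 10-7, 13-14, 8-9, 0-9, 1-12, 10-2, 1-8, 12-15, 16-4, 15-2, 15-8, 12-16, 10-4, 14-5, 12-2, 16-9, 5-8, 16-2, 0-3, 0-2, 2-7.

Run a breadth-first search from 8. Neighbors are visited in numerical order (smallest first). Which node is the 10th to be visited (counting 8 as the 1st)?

Visit 8; enqueue 1, 4, 5, 9, 15 → queue [1, 4, 5, 9, 15]
Visit 1; enqueue 7, 11, 12 → queue [4, 5, 9, 15, 7, 11, 12]
Visit 4; enqueue 10, 16 → queue [5, 9, 15, 7, 11, 12, 10, 16]
Visit 5; enqueue 6, 14 → queue [9, 15, 7, 11, 12, 10, 16, 6, 14]
Visit 9; enqueue 0 → queue [15, 7, 11, 12, 10, 16, 6, 14, 0]
Visit 15; enqueue 2, 13 → queue [7, 11, 12, 10, 16, 6, 14, 0, 2, 13]
Visit 7 → queue [11, 12, 10, 16, 6, 14, 0, 2, 13]
Visit 11 → queue [12, 10, 16, 6, 14, 0, 2, 13]
Visit 12 → queue [10, 16, 6, 14, 0, 2, 13]
Visit 10 → queue [16, 6, 14, 0, 2, 13]
Visit 16 → queue [6, 14, 0, 2, 13]
Visit 6 → queue [14, 0, 2, 13]
Visit 14; enqueue 3 → queue [0, 2, 13, 3]
Visit 0 → queue [2, 13, 3]
Visit 2 → queue [13, 3]
Visit 13 → queue [3]
Visit 3 → queue []

Visit order: 8, 1, 4, 5, 9, 15, 7, 11, 12, 10, 16, 6, 14, 0, 2, 13, 3

10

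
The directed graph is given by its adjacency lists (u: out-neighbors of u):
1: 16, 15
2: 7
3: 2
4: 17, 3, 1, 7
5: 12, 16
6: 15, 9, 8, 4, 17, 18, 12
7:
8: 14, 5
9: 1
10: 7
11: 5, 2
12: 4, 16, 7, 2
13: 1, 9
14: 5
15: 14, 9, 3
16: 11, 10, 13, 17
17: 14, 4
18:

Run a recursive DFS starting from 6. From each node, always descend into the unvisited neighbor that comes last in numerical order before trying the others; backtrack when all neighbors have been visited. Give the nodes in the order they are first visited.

Visit 6
6 → 18
6 → 17
17 → 14
14 → 5
5 → 16
16 → 13
13 → 9
9 → 1
1 → 15
15 → 3
3 → 2
2 → 7
16 → 11
16 → 10
5 → 12
12 → 4
6 → 8

6, 18, 17, 14, 5, 16, 13, 9, 1, 15, 3, 2, 7, 11, 10, 12, 4, 8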